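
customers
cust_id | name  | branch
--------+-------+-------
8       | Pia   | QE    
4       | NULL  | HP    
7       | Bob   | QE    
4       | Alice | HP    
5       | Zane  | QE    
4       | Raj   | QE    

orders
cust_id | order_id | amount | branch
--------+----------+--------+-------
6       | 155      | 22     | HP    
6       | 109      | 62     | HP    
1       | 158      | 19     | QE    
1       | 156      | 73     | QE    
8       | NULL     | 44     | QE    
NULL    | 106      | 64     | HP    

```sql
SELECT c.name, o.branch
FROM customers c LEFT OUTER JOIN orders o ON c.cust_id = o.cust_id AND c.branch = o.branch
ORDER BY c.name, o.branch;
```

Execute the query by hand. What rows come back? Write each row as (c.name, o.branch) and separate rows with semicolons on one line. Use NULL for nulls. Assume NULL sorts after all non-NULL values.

LEFT JOIN keeps every row from `customers`; unmatched rows get NULL for `orders`'s columns.
Matching on c.cust_id = o.cust_id AND c.branch = o.branch. A NULL in a compared column never satisfies the condition.
- c[0] cust_id=8, branch=QE → 1 match(es) in o → 1 row(s).
- c[1] cust_id=4, branch=HP → no match; kept with NULLs on the o side.
- c[2] cust_id=7, branch=QE → no match; kept with NULLs on the o side.
- c[3] cust_id=4, branch=HP → no match; kept with NULLs on the o side.
- c[4] cust_id=5, branch=QE → no match; kept with NULLs on the o side.
- c[5] cust_id=4, branch=QE → no match; kept with NULLs on the o side.
After projecting and ordering:
c.name | o.branch
Alice | NULL
Bob | NULL
Pia | QE
Raj | NULL
Zane | NULL
NULL | NULL

(Alice, NULL); (Bob, NULL); (Pia, QE); (Raj, NULL); (Zane, NULL); (NULL, NULL)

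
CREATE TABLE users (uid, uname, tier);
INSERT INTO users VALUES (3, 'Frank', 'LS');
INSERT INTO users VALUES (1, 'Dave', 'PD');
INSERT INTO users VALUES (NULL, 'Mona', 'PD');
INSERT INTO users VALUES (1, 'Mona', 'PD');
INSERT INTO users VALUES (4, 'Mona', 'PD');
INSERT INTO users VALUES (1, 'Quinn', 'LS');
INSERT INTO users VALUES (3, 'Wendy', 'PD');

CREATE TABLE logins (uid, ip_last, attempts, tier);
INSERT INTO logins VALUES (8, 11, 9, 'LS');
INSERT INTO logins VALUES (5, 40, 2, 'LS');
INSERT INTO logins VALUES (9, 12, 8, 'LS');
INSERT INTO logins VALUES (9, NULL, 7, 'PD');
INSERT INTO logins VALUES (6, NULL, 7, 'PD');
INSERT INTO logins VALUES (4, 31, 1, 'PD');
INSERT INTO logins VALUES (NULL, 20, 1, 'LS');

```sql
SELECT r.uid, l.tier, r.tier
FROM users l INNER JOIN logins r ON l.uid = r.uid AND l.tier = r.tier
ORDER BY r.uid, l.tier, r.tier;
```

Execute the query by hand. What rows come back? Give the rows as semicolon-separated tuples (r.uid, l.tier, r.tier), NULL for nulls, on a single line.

INNER JOIN keeps only pairs where the ON condition holds.
Matching on l.uid = r.uid AND l.tier = r.tier. A NULL in a compared column never satisfies the condition.
- l row (uid=3, tier=LS): no match → dropped.
- l row (uid=1, tier=PD): no match → dropped.
- l row (uid=NULL, tier=PD): no match → dropped.
- l row (uid=1, tier=PD): no match → dropped.
- l row (uid=4, tier=PD): matches 1 r row(s) → 1 output row(s).
- l row (uid=1, tier=LS): no match → dropped.
- l row (uid=3, tier=PD): no match → dropped.
After projecting and ordering:
r.uid | l.tier | r.tier
4 | PD | PD

(4, PD, PD)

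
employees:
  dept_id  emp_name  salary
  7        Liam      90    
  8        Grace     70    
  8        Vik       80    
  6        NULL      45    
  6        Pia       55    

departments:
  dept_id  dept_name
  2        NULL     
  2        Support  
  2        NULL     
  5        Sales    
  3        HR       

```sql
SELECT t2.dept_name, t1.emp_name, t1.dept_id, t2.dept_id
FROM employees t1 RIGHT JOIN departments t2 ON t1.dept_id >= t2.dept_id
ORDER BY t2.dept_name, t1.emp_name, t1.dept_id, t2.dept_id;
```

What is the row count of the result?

RIGHT JOIN keeps every row from `departments`; unmatched rows get NULL for `employees`'s columns.
Matching on t1.dept_id >= t2.dept_id.
Matched pairs: 25; unmatched t2 rows kept: 0.
Total: 25 rows.

25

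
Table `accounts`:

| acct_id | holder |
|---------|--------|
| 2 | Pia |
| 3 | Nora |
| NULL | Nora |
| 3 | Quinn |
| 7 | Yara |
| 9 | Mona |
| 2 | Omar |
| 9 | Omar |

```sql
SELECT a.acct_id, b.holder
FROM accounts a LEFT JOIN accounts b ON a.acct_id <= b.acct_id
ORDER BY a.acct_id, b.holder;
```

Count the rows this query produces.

LEFT JOIN keeps every row from `accounts a`; unmatched rows get NULL for `accounts b`'s columns.
Matching on a.acct_id <= b.acct_id. A NULL in a compared column never satisfies the condition.
- a[0] acct_id=2 → 7 match(es) in b → 7 row(s).
- a[1] acct_id=3 → 5 match(es) in b → 5 row(s).
- a[2] acct_id=NULL → no match; kept with NULLs on the b side.
- a[3] acct_id=3 → 5 match(es) in b → 5 row(s).
- a[4] acct_id=7 → 3 match(es) in b → 3 row(s).
- a[5] acct_id=9 → 2 match(es) in b → 2 row(s).
- a[6] acct_id=2 → 7 match(es) in b → 7 row(s).
- a[7] acct_id=9 → 2 match(es) in b → 2 row(s).
Total: 31 matched + 1 padded = 32 rows.

32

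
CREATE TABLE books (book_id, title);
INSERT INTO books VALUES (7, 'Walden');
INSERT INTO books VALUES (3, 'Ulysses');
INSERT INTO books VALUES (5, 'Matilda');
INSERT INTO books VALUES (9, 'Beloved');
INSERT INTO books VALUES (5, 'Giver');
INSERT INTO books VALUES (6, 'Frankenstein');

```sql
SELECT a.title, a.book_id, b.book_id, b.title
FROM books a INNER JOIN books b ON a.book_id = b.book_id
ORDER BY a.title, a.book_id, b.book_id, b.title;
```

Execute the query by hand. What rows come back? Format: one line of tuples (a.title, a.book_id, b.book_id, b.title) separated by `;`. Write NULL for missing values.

(Beloved, 9, 9, Beloved); (Frankenstein, 6, 6, Frankenstein); (Giver, 5, 5, Giver); (Giver, 5, 5, Matilda); (Matilda, 5, 5, Giver); (Matilda, 5, 5, Matilda); (Ulysses, 3, 3, Ulysses); (Walden, 7, 7, Walden)

INNER JOIN keeps only pairs where the ON condition holds.
Matching on a.book_id = b.book_id.
Matched pairs: 8.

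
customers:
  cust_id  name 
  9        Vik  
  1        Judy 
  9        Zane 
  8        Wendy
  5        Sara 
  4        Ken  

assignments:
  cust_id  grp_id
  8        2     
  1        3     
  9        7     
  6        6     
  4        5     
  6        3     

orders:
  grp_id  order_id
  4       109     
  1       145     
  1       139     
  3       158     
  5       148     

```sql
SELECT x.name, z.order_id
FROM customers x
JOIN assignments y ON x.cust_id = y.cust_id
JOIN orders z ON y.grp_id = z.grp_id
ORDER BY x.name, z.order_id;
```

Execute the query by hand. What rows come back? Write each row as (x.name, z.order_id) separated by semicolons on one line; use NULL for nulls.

(Judy, 158); (Ken, 148)

Evaluate left to right. First `customers x INNER JOIN assignments y` on cust_id: 5 row(s).
Then INNER JOIN `orders z` on grp_id: keep only rows whose y.grp_id appears in z.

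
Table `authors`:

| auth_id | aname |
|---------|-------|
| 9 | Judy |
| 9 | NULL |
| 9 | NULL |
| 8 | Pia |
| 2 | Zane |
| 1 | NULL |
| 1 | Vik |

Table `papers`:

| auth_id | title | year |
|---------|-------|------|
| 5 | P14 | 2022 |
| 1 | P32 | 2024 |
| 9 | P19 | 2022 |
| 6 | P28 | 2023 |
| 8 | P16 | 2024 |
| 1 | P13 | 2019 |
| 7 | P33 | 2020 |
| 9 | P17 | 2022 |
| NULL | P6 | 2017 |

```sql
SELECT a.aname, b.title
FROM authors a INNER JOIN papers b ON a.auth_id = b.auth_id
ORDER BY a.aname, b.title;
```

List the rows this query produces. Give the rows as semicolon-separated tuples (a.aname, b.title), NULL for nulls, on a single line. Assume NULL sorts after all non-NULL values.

INNER JOIN keeps only pairs where the ON condition holds.
Matching on a.auth_id = b.auth_id. A NULL in a compared column never satisfies the condition.
Matched pairs: 11.

(Judy, P17); (Judy, P19); (Pia, P16); (Vik, P13); (Vik, P32); (NULL, P13); (NULL, P17); (NULL, P17); (NULL, P19); (NULL, P19); (NULL, P32)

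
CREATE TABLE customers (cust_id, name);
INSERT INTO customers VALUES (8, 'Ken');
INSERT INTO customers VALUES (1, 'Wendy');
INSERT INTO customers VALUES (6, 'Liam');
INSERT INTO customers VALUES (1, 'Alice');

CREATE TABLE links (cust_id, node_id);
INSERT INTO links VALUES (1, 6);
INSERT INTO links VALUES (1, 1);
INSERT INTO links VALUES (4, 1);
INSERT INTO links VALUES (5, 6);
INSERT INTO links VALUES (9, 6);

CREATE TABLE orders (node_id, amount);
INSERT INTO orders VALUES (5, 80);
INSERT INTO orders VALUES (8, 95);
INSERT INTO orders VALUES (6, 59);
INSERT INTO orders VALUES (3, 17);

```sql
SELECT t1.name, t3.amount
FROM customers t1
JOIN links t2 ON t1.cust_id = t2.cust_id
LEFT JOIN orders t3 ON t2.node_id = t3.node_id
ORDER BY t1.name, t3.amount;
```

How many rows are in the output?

4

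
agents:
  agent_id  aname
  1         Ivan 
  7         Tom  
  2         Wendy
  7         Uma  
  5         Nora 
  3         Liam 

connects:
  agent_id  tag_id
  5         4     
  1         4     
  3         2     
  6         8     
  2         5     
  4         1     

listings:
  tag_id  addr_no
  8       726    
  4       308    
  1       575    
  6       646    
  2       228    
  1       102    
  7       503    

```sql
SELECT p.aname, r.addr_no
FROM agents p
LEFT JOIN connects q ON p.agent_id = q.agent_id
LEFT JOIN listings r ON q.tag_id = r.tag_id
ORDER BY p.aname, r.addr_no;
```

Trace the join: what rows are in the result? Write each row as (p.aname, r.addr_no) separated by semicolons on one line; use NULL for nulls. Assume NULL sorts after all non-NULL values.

Step 1 — p LEFT JOIN q on agent_id → 6 row(s).
Then LEFT JOIN `listings r` on tag_id: each of those 6 rows is kept; rows whose q.tag_id has no match in r get NULL for r's columns.

(Ivan, 308); (Liam, 228); (Nora, 308); (Tom, NULL); (Uma, NULL); (Wendy, NULL)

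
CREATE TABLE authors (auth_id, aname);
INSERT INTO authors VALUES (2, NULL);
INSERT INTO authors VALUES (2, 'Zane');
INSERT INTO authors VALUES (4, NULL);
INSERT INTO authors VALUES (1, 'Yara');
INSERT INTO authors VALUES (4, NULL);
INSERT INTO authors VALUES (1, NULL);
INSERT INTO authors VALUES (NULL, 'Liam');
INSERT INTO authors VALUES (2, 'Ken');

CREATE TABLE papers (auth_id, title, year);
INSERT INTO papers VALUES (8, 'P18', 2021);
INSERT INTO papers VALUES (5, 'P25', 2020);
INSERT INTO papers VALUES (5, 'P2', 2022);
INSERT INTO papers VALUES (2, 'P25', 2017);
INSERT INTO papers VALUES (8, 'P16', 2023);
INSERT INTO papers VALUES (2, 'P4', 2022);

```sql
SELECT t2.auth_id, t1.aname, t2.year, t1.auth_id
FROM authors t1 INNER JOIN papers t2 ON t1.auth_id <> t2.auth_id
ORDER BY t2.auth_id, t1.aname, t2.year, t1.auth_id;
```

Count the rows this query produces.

INNER JOIN keeps only pairs where the ON condition holds.
Matching on t1.auth_id <> t2.auth_id. A NULL in a compared column never satisfies the condition.
- t1 (auth_id=2) pairs with 4 row(s) of t2.
- t1 (auth_id=2) pairs with 4 row(s) of t2.
- t1 (auth_id=4) pairs with 6 row(s) of t2.
- t1 (auth_id=1) pairs with 6 row(s) of t2.
- t1 (auth_id=4) pairs with 6 row(s) of t2.
- t1 (auth_id=1) pairs with 6 row(s) of t2.
- t1 (auth_id=NULL) has no partner → excluded.
- t1 (auth_id=2) pairs with 4 row(s) of t2.
Total: 36 rows.

36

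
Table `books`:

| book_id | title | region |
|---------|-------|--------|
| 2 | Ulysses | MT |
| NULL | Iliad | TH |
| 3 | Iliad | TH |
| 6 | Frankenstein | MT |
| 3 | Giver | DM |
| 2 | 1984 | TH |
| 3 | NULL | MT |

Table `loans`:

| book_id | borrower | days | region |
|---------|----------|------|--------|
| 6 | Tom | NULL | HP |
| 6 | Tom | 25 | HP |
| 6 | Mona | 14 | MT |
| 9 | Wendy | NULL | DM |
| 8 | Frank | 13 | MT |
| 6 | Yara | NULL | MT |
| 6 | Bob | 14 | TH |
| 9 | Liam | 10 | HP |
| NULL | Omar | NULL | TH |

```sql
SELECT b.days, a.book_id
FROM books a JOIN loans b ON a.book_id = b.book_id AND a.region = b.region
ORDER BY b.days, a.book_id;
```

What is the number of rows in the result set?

2

INNER JOIN keeps only pairs where the ON condition holds.
Matching on a.book_id = b.book_id AND a.region = b.region. A NULL in a compared column never satisfies the condition.
Matched pairs: 2.
Total: 2 rows.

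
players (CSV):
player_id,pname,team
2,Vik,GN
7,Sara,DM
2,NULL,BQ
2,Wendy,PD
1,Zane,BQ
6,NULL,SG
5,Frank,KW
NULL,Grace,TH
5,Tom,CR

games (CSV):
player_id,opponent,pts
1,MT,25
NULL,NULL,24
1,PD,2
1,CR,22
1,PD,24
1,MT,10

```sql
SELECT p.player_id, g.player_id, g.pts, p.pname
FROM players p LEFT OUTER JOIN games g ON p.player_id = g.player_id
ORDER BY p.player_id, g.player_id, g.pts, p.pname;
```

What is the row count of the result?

LEFT JOIN keeps every row from `players`; unmatched rows get NULL for `games`'s columns.
Matching on p.player_id = g.player_id. A NULL in a compared column never satisfies the condition.
- player_id=2: no g row matches, row kept with g columns NULL.
- player_id=7: no g row matches, row kept with g columns NULL.
- player_id=2: no g row matches, row kept with g columns NULL.
- player_id=2: no g row matches, row kept with g columns NULL.
- player_id=1: 5 matching g row(s), so 5 row(s) emitted.
- player_id=6: no g row matches, row kept with g columns NULL.
- player_id=5: no g row matches, row kept with g columns NULL.
- player_id=NULL: no g row matches, row kept with g columns NULL.
- player_id=5: no g row matches, row kept with g columns NULL.
Total: 5 matched + 8 padded = 13 rows.

13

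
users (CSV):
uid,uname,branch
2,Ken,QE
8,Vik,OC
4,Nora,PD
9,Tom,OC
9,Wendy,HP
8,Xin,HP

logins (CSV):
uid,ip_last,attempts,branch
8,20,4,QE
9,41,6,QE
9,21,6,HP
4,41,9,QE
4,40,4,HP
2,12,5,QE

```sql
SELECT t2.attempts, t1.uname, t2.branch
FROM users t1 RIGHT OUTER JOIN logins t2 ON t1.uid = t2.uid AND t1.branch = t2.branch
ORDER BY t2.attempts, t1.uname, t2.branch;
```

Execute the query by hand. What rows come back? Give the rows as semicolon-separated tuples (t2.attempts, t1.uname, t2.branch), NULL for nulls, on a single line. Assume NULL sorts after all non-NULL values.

(4, NULL, HP); (4, NULL, QE); (5, Ken, QE); (6, Wendy, HP); (6, NULL, QE); (9, NULL, QE)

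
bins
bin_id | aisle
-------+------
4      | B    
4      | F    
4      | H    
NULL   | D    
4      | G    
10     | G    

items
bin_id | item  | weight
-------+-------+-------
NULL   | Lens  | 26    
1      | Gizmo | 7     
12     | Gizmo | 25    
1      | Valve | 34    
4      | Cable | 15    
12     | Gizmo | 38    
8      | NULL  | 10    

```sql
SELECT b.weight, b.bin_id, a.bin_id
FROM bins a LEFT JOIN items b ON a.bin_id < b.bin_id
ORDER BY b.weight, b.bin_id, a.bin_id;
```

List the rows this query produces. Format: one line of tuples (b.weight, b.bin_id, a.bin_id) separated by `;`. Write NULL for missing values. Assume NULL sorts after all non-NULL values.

(10, 8, 4); (10, 8, 4); (10, 8, 4); (10, 8, 4); (25, 12, 4); (25, 12, 4); (25, 12, 4); (25, 12, 4); (25, 12, 10); (38, 12, 4); (38, 12, 4); (38, 12, 4); (38, 12, 4); (38, 12, 10); (NULL, NULL, NULL)

LEFT JOIN keeps every row from `bins`; unmatched rows get NULL for `items`'s columns.
Matching on a.bin_id < b.bin_id. A NULL in a compared column never satisfies the condition.
Matched pairs: 14; unmatched a rows kept: 1.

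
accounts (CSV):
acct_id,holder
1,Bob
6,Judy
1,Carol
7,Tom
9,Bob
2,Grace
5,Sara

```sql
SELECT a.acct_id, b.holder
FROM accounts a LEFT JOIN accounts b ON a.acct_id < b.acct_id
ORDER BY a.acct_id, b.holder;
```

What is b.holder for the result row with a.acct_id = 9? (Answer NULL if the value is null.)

LEFT JOIN keeps every row from `accounts a`; unmatched rows get NULL for `accounts b`'s columns.
Matching on a.acct_id < b.acct_id.
- acct_id=1: 5 matching b row(s), so 5 row(s) emitted.
- acct_id=6: 2 matching b row(s), so 2 row(s) emitted.
- acct_id=1: 5 matching b row(s), so 5 row(s) emitted.
- acct_id=7: 1 matching b row(s), so 1 row(s) emitted.
- acct_id=9: no b row matches, row kept with b columns NULL.
- acct_id=2: 4 matching b row(s), so 4 row(s) emitted.
- acct_id=5: 3 matching b row(s), so 3 row(s) emitted.

NULL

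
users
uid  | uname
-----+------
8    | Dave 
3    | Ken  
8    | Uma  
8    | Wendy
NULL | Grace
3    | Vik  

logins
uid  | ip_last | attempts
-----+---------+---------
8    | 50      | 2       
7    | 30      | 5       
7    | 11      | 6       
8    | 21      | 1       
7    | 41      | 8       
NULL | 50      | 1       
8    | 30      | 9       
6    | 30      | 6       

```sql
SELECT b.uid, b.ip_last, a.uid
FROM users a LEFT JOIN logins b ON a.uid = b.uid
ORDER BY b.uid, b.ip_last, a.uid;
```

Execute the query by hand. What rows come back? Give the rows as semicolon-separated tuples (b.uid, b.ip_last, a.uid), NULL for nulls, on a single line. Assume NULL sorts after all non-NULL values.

LEFT JOIN keeps every row from `users`; unmatched rows get NULL for `logins`'s columns.
Matching on a.uid = b.uid. A NULL in a compared column never satisfies the condition.
- uid=8: 3 matching b row(s), so 3 row(s) emitted.
- uid=3: no b row matches, row kept with b columns NULL.
- uid=8: 3 matching b row(s), so 3 row(s) emitted.
- uid=8: 3 matching b row(s), so 3 row(s) emitted.
- uid=NULL: no b row matches, row kept with b columns NULL.
- uid=3: no b row matches, row kept with b columns NULL.

(8, 21, 8); (8, 21, 8); (8, 21, 8); (8, 30, 8); (8, 30, 8); (8, 30, 8); (8, 50, 8); (8, 50, 8); (8, 50, 8); (NULL, NULL, 3); (NULL, NULL, 3); (NULL, NULL, NULL)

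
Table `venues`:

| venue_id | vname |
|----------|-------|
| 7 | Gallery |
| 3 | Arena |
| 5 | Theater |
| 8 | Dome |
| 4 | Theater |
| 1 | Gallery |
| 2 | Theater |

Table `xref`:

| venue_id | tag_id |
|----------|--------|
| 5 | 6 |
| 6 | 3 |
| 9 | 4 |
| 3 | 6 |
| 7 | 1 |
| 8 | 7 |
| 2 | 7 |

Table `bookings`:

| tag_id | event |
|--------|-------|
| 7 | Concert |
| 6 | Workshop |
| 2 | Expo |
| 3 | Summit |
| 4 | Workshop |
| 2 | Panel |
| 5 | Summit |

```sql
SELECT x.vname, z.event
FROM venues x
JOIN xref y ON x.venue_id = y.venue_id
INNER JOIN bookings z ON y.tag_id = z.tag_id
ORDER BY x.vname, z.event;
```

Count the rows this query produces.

4

Step 1 — x INNER JOIN y on venue_id → 5 row(s).
Then INNER JOIN `bookings z` on tag_id: keep only rows whose y.tag_id appears in z.
Result: 4 row(s).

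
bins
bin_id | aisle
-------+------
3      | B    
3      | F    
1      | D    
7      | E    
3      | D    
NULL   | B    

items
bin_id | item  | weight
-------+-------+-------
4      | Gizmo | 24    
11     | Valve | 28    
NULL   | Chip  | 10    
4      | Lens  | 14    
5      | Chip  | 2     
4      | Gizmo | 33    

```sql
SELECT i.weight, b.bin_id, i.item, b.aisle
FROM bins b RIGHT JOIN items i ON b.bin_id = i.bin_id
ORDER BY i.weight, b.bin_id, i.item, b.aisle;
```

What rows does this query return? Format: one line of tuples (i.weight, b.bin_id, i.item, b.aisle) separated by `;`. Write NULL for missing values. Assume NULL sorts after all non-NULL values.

(2, NULL, Chip, NULL); (10, NULL, Chip, NULL); (14, NULL, Lens, NULL); (24, NULL, Gizmo, NULL); (28, NULL, Valve, NULL); (33, NULL, Gizmo, NULL)

RIGHT JOIN keeps every row from `items`; unmatched rows get NULL for `bins`'s columns.
Matching on b.bin_id = i.bin_id. A NULL in a compared column never satisfies the condition.
Matched pairs: 0; unmatched i rows kept: 6.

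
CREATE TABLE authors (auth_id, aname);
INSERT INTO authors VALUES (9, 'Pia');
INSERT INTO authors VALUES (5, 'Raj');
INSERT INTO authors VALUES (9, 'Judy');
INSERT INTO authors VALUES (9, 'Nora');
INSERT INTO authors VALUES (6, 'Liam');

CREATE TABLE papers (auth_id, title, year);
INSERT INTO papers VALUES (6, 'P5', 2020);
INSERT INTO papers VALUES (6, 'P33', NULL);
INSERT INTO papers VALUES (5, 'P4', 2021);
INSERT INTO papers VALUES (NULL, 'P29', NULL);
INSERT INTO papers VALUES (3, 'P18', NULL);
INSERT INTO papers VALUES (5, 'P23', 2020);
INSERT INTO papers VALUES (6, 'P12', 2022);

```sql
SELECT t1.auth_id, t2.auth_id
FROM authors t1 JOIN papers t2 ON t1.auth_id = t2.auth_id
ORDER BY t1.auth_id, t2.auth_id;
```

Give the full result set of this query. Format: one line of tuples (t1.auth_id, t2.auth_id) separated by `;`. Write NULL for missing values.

INNER JOIN keeps only pairs where the ON condition holds.
Matching on t1.auth_id = t2.auth_id. A NULL in a compared column never satisfies the condition.
- auth_id=9: no matching t2 row, dropped.
- auth_id=5: 2 matching t2 row(s), so 2 row(s) emitted.
- auth_id=9: no matching t2 row, dropped.
- auth_id=9: no matching t2 row, dropped.
- auth_id=6: 3 matching t2 row(s), so 3 row(s) emitted.
After projecting and ordering:
t1.auth_id | t2.auth_id
5 | 5
5 | 5
6 | 6
6 | 6
6 | 6

(5, 5); (5, 5); (6, 6); (6, 6); (6, 6)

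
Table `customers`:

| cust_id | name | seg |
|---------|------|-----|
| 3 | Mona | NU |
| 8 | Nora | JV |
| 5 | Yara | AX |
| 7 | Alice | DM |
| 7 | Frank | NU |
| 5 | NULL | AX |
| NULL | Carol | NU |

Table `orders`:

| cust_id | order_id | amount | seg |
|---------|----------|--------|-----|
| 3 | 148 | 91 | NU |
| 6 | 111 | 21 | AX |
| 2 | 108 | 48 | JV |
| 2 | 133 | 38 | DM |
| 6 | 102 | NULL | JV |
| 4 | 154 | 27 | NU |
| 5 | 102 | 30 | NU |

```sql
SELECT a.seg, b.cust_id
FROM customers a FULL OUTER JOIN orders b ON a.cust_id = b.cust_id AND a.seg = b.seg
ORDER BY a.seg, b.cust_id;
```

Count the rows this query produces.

FULL OUTER JOIN keeps every row from both sides; unmatched rows get NULL for the other side's columns.
Matching on a.cust_id = b.cust_id AND a.seg = b.seg. A NULL in a compared column never satisfies the condition.
Matched pairs: 1; unmatched a rows kept: 6; unmatched b rows kept: 6.
Total: 1 matched + 12 padded = 13 rows.

13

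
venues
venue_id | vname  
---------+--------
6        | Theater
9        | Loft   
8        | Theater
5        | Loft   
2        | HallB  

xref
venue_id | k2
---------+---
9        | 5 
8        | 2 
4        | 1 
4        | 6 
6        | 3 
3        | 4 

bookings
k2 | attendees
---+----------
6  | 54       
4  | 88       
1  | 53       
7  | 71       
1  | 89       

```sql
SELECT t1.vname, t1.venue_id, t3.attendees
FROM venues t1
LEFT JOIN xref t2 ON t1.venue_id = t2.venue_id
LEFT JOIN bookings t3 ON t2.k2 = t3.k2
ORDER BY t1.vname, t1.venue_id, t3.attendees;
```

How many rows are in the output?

5

Evaluate left to right. First `venues t1 LEFT JOIN xref t2` on venue_id: 5 row(s).
Then LEFT JOIN `bookings t3` on k2: each of those 5 rows is kept; rows whose t2.k2 has no match in t3 get NULL for t3's columns.
Result: 5 row(s).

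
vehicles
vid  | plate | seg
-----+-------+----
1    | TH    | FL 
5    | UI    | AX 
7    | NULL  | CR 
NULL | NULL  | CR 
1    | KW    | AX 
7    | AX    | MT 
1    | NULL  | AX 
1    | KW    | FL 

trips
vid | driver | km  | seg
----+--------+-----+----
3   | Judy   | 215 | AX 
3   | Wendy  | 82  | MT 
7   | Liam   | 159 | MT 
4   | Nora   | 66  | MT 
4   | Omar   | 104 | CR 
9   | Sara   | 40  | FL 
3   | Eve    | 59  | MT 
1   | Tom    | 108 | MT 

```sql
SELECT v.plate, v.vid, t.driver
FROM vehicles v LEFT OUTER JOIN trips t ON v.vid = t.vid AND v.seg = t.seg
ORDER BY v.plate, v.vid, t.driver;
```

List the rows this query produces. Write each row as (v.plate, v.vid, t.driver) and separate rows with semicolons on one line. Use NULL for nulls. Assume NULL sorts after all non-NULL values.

(AX, 7, Liam); (KW, 1, NULL); (KW, 1, NULL); (TH, 1, NULL); (UI, 5, NULL); (NULL, 1, NULL); (NULL, 7, NULL); (NULL, NULL, NULL)

LEFT JOIN keeps every row from `vehicles`; unmatched rows get NULL for `trips`'s columns.
Matching on v.vid = t.vid AND v.seg = t.seg. A NULL in a compared column never satisfies the condition.
- vid=1, seg=FL: no t row matches, row kept with t columns NULL.
- vid=5, seg=AX: no t row matches, row kept with t columns NULL.
- vid=7, seg=CR: no t row matches, row kept with t columns NULL.
- vid=NULL, seg=CR: no t row matches, row kept with t columns NULL.
- vid=1, seg=AX: no t row matches, row kept with t columns NULL.
- vid=7, seg=MT: 1 matching t row(s), so 1 row(s) emitted.
- vid=1, seg=AX: no t row matches, row kept with t columns NULL.
- vid=1, seg=FL: no t row matches, row kept with t columns NULL.
After projecting and ordering:
v.plate | v.vid | t.driver
AX | 7 | Liam
KW | 1 | NULL
KW | 1 | NULL
TH | 1 | NULL
UI | 5 | NULL
NULL | 1 | NULL
NULL | 7 | NULL
NULL | NULL | NULL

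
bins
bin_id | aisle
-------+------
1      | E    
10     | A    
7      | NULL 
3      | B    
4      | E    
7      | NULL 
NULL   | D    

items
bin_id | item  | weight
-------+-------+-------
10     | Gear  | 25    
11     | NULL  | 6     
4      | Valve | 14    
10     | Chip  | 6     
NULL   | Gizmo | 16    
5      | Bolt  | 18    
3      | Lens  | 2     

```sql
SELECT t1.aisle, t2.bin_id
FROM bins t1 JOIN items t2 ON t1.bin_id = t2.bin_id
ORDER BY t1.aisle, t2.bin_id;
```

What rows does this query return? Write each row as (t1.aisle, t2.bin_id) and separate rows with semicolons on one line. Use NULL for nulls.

(A, 10); (A, 10); (B, 3); (E, 4)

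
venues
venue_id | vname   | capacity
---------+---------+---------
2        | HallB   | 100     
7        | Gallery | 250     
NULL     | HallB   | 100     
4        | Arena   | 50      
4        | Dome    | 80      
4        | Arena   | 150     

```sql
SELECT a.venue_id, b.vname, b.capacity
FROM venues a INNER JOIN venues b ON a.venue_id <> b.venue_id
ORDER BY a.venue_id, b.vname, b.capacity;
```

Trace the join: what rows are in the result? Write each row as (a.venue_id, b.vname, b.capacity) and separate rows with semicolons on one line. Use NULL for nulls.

(2, Arena, 50); (2, Arena, 150); (2, Dome, 80); (2, Gallery, 250); (4, Gallery, 250); (4, Gallery, 250); (4, Gallery, 250); (4, HallB, 100); (4, HallB, 100); (4, HallB, 100); (7, Arena, 50); (7, Arena, 150); (7, Dome, 80); (7, HallB, 100)

INNER JOIN keeps only pairs where the ON condition holds.
Matching on a.venue_id <> b.venue_id. A NULL in a compared column never satisfies the condition.
Matched pairs: 14.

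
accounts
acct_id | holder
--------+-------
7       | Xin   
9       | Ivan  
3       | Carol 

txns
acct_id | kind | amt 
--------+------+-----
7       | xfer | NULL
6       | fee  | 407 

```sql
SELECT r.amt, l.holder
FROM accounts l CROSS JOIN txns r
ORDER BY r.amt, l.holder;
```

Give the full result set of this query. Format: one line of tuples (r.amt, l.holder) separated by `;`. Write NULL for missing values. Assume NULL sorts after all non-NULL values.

CROSS JOIN pairs every row of `accounts` with every row of `txns`: 3 × 2 = 6 rows.
After projecting and ordering:
r.amt | l.holder
407 | Carol
407 | Ivan
407 | Xin
NULL | Carol
NULL | Ivan
NULL | Xin

(407, Carol); (407, Ivan); (407, Xin); (NULL, Carol); (NULL, Ivan); (NULL, Xin)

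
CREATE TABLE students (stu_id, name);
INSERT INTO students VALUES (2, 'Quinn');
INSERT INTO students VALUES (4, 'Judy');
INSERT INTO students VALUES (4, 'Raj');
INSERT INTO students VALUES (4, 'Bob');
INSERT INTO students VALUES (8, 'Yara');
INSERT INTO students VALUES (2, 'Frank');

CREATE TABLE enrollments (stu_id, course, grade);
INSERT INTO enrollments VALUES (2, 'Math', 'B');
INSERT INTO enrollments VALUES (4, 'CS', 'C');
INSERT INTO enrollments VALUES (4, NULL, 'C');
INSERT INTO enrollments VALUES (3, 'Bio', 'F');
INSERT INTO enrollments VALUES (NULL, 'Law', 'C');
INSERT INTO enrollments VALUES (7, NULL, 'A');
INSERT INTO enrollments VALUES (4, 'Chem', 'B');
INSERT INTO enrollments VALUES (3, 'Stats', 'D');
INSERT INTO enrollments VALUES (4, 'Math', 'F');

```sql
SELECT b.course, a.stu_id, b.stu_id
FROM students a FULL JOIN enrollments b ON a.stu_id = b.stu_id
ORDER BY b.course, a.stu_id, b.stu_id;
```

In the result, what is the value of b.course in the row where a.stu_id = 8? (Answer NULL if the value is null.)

FULL OUTER JOIN keeps every row from both sides; unmatched rows get NULL for the other side's columns.
Matching on a.stu_id = b.stu_id. A NULL in a compared column never satisfies the condition.
Matched pairs: 14; unmatched a rows kept: 1; unmatched b rows kept: 4.

NULL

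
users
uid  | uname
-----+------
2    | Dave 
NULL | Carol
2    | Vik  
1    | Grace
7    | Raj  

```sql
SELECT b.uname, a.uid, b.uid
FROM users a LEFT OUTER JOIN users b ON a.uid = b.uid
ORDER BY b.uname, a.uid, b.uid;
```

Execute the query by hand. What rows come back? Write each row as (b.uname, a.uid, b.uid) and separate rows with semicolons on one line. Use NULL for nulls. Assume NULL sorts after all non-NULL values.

(Dave, 2, 2); (Dave, 2, 2); (Grace, 1, 1); (Raj, 7, 7); (Vik, 2, 2); (Vik, 2, 2); (NULL, NULL, NULL)

LEFT JOIN keeps every row from `users a`; unmatched rows get NULL for `users b`'s columns.
Matching on a.uid = b.uid. A NULL in a compared column never satisfies the condition.
- uid=2: 2 matching b row(s), so 2 row(s) emitted.
- uid=NULL: no b row matches, row kept with b columns NULL.
- uid=2: 2 matching b row(s), so 2 row(s) emitted.
- uid=1: 1 matching b row(s), so 1 row(s) emitted.
- uid=7: 1 matching b row(s), so 1 row(s) emitted.
After projecting and ordering:
b.uname | a.uid | b.uid
Dave | 2 | 2
Dave | 2 | 2
Grace | 1 | 1
Raj | 7 | 7
Vik | 2 | 2
Vik | 2 | 2
NULL | NULL | NULL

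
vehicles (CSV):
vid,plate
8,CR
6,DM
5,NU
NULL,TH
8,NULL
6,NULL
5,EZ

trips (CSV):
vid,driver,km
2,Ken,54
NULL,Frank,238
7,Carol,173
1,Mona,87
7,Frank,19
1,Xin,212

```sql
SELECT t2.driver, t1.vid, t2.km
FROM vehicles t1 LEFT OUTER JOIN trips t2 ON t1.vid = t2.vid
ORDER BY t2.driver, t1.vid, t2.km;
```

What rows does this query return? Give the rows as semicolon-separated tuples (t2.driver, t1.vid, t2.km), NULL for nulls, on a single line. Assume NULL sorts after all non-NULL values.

LEFT JOIN keeps every row from `vehicles`; unmatched rows get NULL for `trips`'s columns.
Matching on t1.vid = t2.vid. A NULL in a compared column never satisfies the condition.
- t1[0] vid=8 → no match; kept with NULLs on the t2 side.
- t1[1] vid=6 → no match; kept with NULLs on the t2 side.
- t1[2] vid=5 → no match; kept with NULLs on the t2 side.
- t1[3] vid=NULL → no match; kept with NULLs on the t2 side.
- t1[4] vid=8 → no match; kept with NULLs on the t2 side.
- t1[5] vid=6 → no match; kept with NULLs on the t2 side.
- t1[6] vid=5 → no match; kept with NULLs on the t2 side.
After projecting and ordering:
t2.driver | t1.vid | t2.km
NULL | 5 | NULL
NULL | 5 | NULL
NULL | 6 | NULL
NULL | 6 | NULL
NULL | 8 | NULL
NULL | 8 | NULL
NULL | NULL | NULL

(NULL, 5, NULL); (NULL, 5, NULL); (NULL, 6, NULL); (NULL, 6, NULL); (NULL, 8, NULL); (NULL, 8, NULL); (NULL, NULL, NULL)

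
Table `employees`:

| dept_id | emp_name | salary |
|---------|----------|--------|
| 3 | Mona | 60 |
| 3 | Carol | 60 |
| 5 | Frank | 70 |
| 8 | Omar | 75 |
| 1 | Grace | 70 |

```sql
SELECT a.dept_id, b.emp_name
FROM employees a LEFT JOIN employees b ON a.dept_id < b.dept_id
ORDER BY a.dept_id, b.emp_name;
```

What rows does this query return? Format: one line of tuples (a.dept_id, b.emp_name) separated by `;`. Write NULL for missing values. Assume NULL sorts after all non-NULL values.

LEFT JOIN keeps every row from `employees a`; unmatched rows get NULL for `employees b`'s columns.
Matching on a.dept_id < b.dept_id.
- a[0] dept_id=3 → 2 match(es) in b → 2 row(s).
- a[1] dept_id=3 → 2 match(es) in b → 2 row(s).
- a[2] dept_id=5 → 1 match(es) in b → 1 row(s).
- a[3] dept_id=8 → no match; kept with NULLs on the b side.
- a[4] dept_id=1 → 4 match(es) in b → 4 row(s).
After projecting and ordering:
a.dept_id | b.emp_name
1 | Carol
1 | Frank
1 | Mona
1 | Omar
3 | Frank
3 | Frank
3 | Omar
3 | Omar
5 | Omar
8 | NULL

(1, Carol); (1, Frank); (1, Mona); (1, Omar); (3, Frank); (3, Frank); (3, Omar); (3, Omar); (5, Omar); (8, NULL)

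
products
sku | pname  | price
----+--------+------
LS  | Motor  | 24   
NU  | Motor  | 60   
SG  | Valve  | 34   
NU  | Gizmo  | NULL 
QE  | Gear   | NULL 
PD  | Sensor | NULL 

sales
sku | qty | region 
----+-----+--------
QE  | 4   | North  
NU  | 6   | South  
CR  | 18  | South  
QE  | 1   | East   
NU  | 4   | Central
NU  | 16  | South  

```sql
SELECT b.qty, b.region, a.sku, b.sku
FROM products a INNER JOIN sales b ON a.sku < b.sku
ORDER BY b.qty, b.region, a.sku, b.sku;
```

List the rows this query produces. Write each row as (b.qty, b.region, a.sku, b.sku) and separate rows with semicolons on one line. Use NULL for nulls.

(1, East, LS, QE); (1, East, NU, QE); (1, East, NU, QE); (1, East, PD, QE); (4, Central, LS, NU); (4, North, LS, QE); (4, North, NU, QE); (4, North, NU, QE); (4, North, PD, QE); (6, South, LS, NU); (16, South, LS, NU)

INNER JOIN keeps only pairs where the ON condition holds.
Matching on a.sku < b.sku.
- a row (sku=LS): matches 5 b row(s) → 5 output row(s).
- a row (sku=NU): matches 2 b row(s) → 2 output row(s).
- a row (sku=SG): no match → dropped.
- a row (sku=NU): matches 2 b row(s) → 2 output row(s).
- a row (sku=QE): no match → dropped.
- a row (sku=PD): matches 2 b row(s) → 2 output row(s).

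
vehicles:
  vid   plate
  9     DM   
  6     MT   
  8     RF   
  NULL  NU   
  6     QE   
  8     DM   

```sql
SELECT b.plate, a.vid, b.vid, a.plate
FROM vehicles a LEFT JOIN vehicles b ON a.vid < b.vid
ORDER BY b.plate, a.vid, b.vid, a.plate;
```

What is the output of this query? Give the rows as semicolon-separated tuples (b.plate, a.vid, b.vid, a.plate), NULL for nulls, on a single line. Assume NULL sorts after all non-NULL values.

(DM, 6, 8, MT); (DM, 6, 8, QE); (DM, 6, 9, MT); (DM, 6, 9, QE); (DM, 8, 9, DM); (DM, 8, 9, RF); (RF, 6, 8, MT); (RF, 6, 8, QE); (NULL, 9, NULL, DM); (NULL, NULL, NULL, NU)

LEFT JOIN keeps every row from `vehicles a`; unmatched rows get NULL for `vehicles b`'s columns.
Matching on a.vid < b.vid. A NULL in a compared column never satisfies the condition.
- a[0] vid=9 → no match; kept with NULLs on the b side.
- a[1] vid=6 → 3 match(es) in b → 3 row(s).
- a[2] vid=8 → 1 match(es) in b → 1 row(s).
- a[3] vid=NULL → no match; kept with NULLs on the b side.
- a[4] vid=6 → 3 match(es) in b → 3 row(s).
- a[5] vid=8 → 1 match(es) in b → 1 row(s).
After projecting and ordering:
b.plate | a.vid | b.vid | a.plate
DM | 6 | 8 | MT
DM | 6 | 8 | QE
DM | 6 | 9 | MT
DM | 6 | 9 | QE
DM | 8 | 9 | DM
DM | 8 | 9 | RF
RF | 6 | 8 | MT
RF | 6 | 8 | QE
NULL | 9 | NULL | DM
NULL | NULL | NULL | NU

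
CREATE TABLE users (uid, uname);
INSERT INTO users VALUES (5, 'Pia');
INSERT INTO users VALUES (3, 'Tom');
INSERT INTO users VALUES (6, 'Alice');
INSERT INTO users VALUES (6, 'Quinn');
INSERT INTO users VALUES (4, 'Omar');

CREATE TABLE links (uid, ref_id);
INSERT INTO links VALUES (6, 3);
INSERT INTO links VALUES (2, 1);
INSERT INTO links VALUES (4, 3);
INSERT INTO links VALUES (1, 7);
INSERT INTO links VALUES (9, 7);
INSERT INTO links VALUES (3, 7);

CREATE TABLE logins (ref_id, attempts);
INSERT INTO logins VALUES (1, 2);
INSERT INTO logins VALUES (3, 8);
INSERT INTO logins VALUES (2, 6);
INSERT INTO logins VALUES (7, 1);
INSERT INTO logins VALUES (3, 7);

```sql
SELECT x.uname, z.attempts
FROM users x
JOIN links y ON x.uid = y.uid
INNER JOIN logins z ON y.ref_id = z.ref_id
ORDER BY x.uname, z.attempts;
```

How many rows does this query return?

7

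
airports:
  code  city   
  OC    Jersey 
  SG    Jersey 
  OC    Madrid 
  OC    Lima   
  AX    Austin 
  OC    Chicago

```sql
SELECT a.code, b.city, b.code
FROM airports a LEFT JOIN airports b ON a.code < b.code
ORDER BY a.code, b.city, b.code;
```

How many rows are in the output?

10

LEFT JOIN keeps every row from `airports a`; unmatched rows get NULL for `airports b`'s columns.
Matching on a.code < b.code.
- a[0] code=OC → 1 match(es) in b → 1 row(s).
- a[1] code=SG → no match; kept with NULLs on the b side.
- a[2] code=OC → 1 match(es) in b → 1 row(s).
- a[3] code=OC → 1 match(es) in b → 1 row(s).
- a[4] code=AX → 5 match(es) in b → 5 row(s).
- a[5] code=OC → 1 match(es) in b → 1 row(s).
Total: 9 matched + 1 padded = 10 rows.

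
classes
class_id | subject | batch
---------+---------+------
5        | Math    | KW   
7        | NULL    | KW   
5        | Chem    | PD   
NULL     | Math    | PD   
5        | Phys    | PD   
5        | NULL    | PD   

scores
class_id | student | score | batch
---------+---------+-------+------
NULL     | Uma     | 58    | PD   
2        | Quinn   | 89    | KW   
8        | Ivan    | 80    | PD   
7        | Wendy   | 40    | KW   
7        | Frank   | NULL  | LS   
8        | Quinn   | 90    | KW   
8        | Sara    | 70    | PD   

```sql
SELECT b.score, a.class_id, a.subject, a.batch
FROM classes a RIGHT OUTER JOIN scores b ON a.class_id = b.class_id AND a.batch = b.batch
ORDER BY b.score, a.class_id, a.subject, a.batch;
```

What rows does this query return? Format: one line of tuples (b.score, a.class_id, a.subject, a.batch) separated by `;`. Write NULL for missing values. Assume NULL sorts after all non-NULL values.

RIGHT JOIN keeps every row from `scores`; unmatched rows get NULL for `classes`'s columns.
Matching on a.class_id = b.class_id AND a.batch = b.batch. A NULL in a compared column never satisfies the condition.
Matched pairs: 1; unmatched b rows kept: 6.

(40, 7, NULL, KW); (58, NULL, NULL, NULL); (70, NULL, NULL, NULL); (80, NULL, NULL, NULL); (89, NULL, NULL, NULL); (90, NULL, NULL, NULL); (NULL, NULL, NULL, NULL)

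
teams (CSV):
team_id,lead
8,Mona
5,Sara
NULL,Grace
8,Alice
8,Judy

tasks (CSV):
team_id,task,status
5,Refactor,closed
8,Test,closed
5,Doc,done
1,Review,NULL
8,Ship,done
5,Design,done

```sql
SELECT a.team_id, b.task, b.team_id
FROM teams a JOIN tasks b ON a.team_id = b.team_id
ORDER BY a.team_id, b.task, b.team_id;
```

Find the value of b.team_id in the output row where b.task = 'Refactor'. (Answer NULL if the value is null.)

INNER JOIN keeps only pairs where the ON condition holds.
Matching on a.team_id = b.team_id. A NULL in a compared column never satisfies the condition.
- a row (team_id=8): matches 2 b row(s) → 2 output row(s).
- a row (team_id=5): matches 3 b row(s) → 3 output row(s).
- a row (team_id=NULL): no match → dropped.
- a row (team_id=8): matches 2 b row(s) → 2 output row(s).
- a row (team_id=8): matches 2 b row(s) → 2 output row(s).

5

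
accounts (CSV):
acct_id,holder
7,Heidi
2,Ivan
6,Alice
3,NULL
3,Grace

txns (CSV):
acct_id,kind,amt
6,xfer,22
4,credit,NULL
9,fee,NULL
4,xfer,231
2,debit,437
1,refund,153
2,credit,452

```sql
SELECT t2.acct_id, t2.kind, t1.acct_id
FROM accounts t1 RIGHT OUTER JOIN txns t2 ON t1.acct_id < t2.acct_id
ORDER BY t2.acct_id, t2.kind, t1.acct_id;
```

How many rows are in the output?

17

RIGHT JOIN keeps every row from `txns`; unmatched rows get NULL for `accounts`'s columns.
Matching on t1.acct_id < t2.acct_id.
- t1 row (acct_id=7): matches 1 t2 row(s) → 1 output row(s).
- t1 row (acct_id=2): matches 4 t2 row(s) → 4 output row(s).
- t1 row (acct_id=6): matches 1 t2 row(s) → 1 output row(s).
- t1 row (acct_id=3): matches 4 t2 row(s) → 4 output row(s).
- t1 row (acct_id=3): matches 4 t2 row(s) → 4 output row(s).
- 3 t2 row(s) had no t1 match → kept, t1 columns NULL.
Total: 14 matched + 3 padded = 17 rows.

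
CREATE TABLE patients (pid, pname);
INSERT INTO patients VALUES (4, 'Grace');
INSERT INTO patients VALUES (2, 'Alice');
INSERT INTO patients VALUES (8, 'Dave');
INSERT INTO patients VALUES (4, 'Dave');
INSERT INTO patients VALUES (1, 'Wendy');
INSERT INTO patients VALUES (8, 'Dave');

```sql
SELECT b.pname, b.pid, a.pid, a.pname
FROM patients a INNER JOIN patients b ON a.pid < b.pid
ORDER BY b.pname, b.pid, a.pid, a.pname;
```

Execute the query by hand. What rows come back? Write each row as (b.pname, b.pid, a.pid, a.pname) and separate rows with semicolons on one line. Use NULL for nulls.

INNER JOIN keeps only pairs where the ON condition holds.
Matching on a.pid < b.pid.
- pid=4: 2 matching b row(s), so 2 row(s) emitted.
- pid=2: 4 matching b row(s), so 4 row(s) emitted.
- pid=8: no matching b row, dropped.
- pid=4: 2 matching b row(s), so 2 row(s) emitted.
- pid=1: 5 matching b row(s), so 5 row(s) emitted.
- pid=8: no matching b row, dropped.

(Alice, 2, 1, Wendy); (Dave, 4, 1, Wendy); (Dave, 4, 2, Alice); (Dave, 8, 1, Wendy); (Dave, 8, 1, Wendy); (Dave, 8, 2, Alice); (Dave, 8, 2, Alice); (Dave, 8, 4, Dave); (Dave, 8, 4, Dave); (Dave, 8, 4, Grace); (Dave, 8, 4, Grace); (Grace, 4, 1, Wendy); (Grace, 4, 2, Alice)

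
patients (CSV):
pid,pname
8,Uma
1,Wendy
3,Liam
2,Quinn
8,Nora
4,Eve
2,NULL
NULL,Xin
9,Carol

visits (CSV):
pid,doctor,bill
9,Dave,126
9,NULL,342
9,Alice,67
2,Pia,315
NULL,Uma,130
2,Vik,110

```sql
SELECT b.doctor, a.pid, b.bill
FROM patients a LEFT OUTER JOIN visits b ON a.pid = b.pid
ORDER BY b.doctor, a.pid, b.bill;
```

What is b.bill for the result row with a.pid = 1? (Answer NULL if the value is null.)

NULL

LEFT JOIN keeps every row from `patients`; unmatched rows get NULL for `visits`'s columns.
Matching on a.pid = b.pid. A NULL in a compared column never satisfies the condition.
- a[0] pid=8 → no match; kept with NULLs on the b side.
- a[1] pid=1 → no match; kept with NULLs on the b side.
- a[2] pid=3 → no match; kept with NULLs on the b side.
- a[3] pid=2 → 2 match(es) in b → 2 row(s).
- a[4] pid=8 → no match; kept with NULLs on the b side.
- a[5] pid=4 → no match; kept with NULLs on the b side.
- a[6] pid=2 → 2 match(es) in b → 2 row(s).
- a[7] pid=NULL → no match; kept with NULLs on the b side.
- a[8] pid=9 → 3 match(es) in b → 3 row(s).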